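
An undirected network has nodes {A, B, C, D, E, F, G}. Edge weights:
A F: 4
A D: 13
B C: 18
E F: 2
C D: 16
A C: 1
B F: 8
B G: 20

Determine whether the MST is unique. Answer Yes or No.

Yes

Kruskal: consider edges lightest-first.
A C (1): add. Components now {A,C} {B} {D} {E} {F} {G}
E F (2): add. Components now {A,C} {B} {D} {E,F} {G}
A F (4): add. Components now {A,C,E,F} {B} {D} {G}
B F (8): add. Components now {A,B,C,E,F} {D} {G}
A D (13): add. Components now {A,B,C,D,E,F} {G}
C D (16): skip — C and D already connected.
B C (18): skip — B and C already connected.
B G (20): add. Components now {A,B,C,D,E,F,G}
Every non-tree edge has weight strictly greater than the heaviest edge on the tree path between its endpoints, so the MST is unique.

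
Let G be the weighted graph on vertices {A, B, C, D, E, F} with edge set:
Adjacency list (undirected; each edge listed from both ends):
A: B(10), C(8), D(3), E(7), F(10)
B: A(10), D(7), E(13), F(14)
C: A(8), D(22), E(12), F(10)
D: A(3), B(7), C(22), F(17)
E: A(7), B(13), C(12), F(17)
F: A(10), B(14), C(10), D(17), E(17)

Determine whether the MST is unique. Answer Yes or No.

No

Kruskal: consider edges lightest-first.
A—D (3): add. Components now {A,D} {B} {C} {E} {F}
A—E (7): add. Components now {A,D,E} {B} {C} {F}
B—D (7): add. Components now {A,B,D,E} {C} {F}
A—C (8): add. Components now {A,B,C,D,E} {F}
A—B (10): skip — A and B already connected.
A—F (10): add. Components now {A,B,C,D,E,F}
Non-tree edge C—F has weight 10, equal to the heaviest edge on its tree cycle — swapping gives another MST of the same weight. Not unique.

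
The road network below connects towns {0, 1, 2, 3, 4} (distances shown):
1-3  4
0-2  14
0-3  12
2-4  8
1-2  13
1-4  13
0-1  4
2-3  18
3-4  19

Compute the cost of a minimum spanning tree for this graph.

29

Sort edges by weight, then run Kruskal:
0-1 (4): add — endpoints in different components.
1-3 (4): add — endpoints in different components.
2-4 (8): add — endpoints in different components.
0-3 (12): skip — 0 and 3 already connected.
1-2 (13): add — endpoints in different components.
MST edges: 0-1, 1-3, 2-4, 1-2; total weight 4+4+8+13 = 29.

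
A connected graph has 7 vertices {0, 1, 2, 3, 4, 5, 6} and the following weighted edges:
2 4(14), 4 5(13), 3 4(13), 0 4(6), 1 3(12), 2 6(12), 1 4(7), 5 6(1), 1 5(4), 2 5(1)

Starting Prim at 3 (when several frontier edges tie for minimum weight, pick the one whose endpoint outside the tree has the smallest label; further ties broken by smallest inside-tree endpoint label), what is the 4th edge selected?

Prim, starting at 3.
Step 1: cheapest edge leaving the tree is 1 3 (12); add 1.
Step 2: cheapest edge leaving the tree is 1 5 (4); add 5.
Step 3: cheapest edge leaving the tree is 2 5 (1); add 2.
Step 4: cheapest edge leaving the tree is 5 6 (1); add 6.
Step 5: cheapest edge leaving the tree is 1 4 (7); add 4.
Step 6: cheapest edge leaving the tree is 0 4 (6); add 0.
The 4th edge added is 5 6.

5-6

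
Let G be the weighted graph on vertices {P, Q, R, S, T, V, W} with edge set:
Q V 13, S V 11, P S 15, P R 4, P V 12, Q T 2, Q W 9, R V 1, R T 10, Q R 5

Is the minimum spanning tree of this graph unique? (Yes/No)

Kruskal: consider edges lightest-first.
R V (1): add — endpoints in different components.
Q T (2): add — endpoints in different components.
P R (4): add — endpoints in different components.
Q R (5): add — endpoints in different components.
Q W (9): add — endpoints in different components.
R T (10): skip — T and R already connected.
S V (11): add — endpoints in different components.
Every non-tree edge has weight strictly greater than the heaviest edge on the tree path between its endpoints, so the MST is unique.

Yes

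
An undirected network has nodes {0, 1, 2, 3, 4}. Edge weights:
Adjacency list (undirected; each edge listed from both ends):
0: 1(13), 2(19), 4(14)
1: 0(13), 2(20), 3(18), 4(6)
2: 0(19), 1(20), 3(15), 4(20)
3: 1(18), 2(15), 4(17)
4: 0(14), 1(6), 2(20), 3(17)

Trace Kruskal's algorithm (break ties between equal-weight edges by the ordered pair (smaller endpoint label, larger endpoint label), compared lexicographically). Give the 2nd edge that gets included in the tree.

Kruskal's algorithm — process edges by increasing weight (ties by edge label):
1—4 (6): add. Components now {0} {1,4} {2} {3}
0—1 (13): add. Components now {0,1,4} {2} {3}
0—4 (14): skip — 0 and 4 already connected.
2—3 (15): add. Components now {0,1,4} {2,3}
3—4 (17): add. Components now {0,1,2,3,4}
The 2nd edge added is 0—1.

0-1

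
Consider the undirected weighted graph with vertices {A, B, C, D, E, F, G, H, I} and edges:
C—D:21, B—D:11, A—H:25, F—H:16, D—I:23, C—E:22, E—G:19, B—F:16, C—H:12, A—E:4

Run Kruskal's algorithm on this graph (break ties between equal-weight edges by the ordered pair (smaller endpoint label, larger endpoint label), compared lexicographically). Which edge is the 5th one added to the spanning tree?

Sort edges by weight, then run Kruskal:
A—E (4): add — endpoints in different components.
B—D (11): add — endpoints in different components.
C—H (12): add — endpoints in different components.
B—F (16): add — endpoints in different components.
F—H (16): add — endpoints in different components.
E—G (19): add — endpoints in different components.
C—D (21): skip — C and D already connected.
C—E (22): add — endpoints in different components.
D—I (23): add — endpoints in different components.
The 5th edge added is F—H.

F-H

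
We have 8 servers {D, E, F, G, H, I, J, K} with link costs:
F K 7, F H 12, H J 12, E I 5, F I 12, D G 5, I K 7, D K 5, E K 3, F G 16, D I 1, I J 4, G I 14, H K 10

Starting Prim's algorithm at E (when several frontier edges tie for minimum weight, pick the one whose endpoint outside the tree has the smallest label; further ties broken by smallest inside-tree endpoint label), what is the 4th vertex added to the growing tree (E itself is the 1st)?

Prim, starting at E.
Step 1: cheapest edge leaving the tree is E K (3); add K.
Step 2: cheapest edge leaving the tree is D K (5); add D.
Step 3: cheapest edge leaving the tree is D I (1); add I.
Step 4: cheapest edge leaving the tree is I J (4); add J.
Step 5: cheapest edge leaving the tree is D G (5); add G.
Step 6: cheapest edge leaving the tree is F K (7); add F.
Step 7: cheapest edge leaving the tree is H K (10); add H.
Vertex order: E, K, D, I, J, G, F, H. The 4th vertex is I.

I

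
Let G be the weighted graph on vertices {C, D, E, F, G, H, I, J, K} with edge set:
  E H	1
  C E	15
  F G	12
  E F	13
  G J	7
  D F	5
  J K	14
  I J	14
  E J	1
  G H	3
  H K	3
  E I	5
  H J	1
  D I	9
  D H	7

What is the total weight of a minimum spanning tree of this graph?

Kruskal's algorithm — process edges by increasing weight (ties by edge label):
E H (1): add — endpoints in different components.
E J (1): add — endpoints in different components.
H J (1): skip — H and J already connected.
G H (3): add — endpoints in different components.
H K (3): add — endpoints in different components.
D F (5): add — endpoints in different components.
E I (5): add — endpoints in different components.
D H (7): add — endpoints in different components.
G J (7): skip — G and J already connected.
D I (9): skip — D and I already connected.
F G (12): skip — F and G already connected.
E F (13): skip — E and F already connected.
I J (14): skip — I and J already connected.
J K (14): skip — J and K already connected.
C E (15): add — endpoints in different components.
MST edges: E H, E J, G H, H K, D F, E I, D H, C E; total weight 1+1+3+3+5+5+7+15 = 40.

40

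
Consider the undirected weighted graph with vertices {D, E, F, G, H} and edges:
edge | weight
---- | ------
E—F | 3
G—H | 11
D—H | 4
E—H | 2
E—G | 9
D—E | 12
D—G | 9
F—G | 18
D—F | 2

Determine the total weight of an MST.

16

Prim, starting at F.
Step 1: cheapest edge leaving the tree is D—F (2); add D.
Step 2: cheapest edge leaving the tree is E—F (3); add E.
Step 3: cheapest edge leaving the tree is E—H (2); add H.
Step 4: cheapest edge leaving the tree is D—G (9); add G.
MST edges: D—F, E—F, E—H, D—G; total weight 2+3+2+9 = 16.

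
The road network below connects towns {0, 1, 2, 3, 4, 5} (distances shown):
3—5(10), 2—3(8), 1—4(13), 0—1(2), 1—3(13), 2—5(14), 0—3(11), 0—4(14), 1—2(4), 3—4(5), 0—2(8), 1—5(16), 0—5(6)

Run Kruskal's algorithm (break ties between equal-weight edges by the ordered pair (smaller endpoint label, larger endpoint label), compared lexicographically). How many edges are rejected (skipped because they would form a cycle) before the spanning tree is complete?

Sort edges by weight, then run Kruskal:
0—1 (2): add — endpoints in different components.
1—2 (4): add — endpoints in different components.
3—4 (5): add — endpoints in different components.
0—5 (6): add — endpoints in different components.
0—2 (8): skip — 0 and 2 already connected.
2—3 (8): add — endpoints in different components.
Edges rejected before the tree was complete: 1.

1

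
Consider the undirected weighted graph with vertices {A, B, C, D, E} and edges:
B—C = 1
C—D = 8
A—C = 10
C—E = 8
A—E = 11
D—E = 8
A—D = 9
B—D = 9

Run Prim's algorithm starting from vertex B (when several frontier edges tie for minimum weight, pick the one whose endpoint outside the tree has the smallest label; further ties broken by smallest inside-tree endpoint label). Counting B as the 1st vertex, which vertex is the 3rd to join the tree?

Prim, starting at B.
Step 1: frontier [B—C 1, B—D 9] → take B—C (1); add C.
Step 2: frontier [B—D 9, C—D 8, C—E 8, A—C 10] → take C—D (8); add D.
Step 3: frontier [C—E 8, A—C 10, D—E 8, A—D 9] → take C—E (8); add E.
Step 4: frontier [A—C 10, A—D 9, A—E 11] → take A—D (9); add A.
Vertex order: B, C, D, E, A. The 3rd vertex is D.

D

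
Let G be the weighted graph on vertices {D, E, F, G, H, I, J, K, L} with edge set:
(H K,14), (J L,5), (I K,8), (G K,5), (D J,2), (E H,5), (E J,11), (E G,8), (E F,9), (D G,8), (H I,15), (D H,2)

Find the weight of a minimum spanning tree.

44

Grow the tree from J using Prim:
Step 1: cheapest edge leaving the tree is D J (2); add D.
Step 2: cheapest edge leaving the tree is D H (2); add H.
Step 3: cheapest edge leaving the tree is E H (5); add E.
Step 4: cheapest edge leaving the tree is J L (5); add L.
Step 5: cheapest edge leaving the tree is D G (8); add G.
Step 6: cheapest edge leaving the tree is G K (5); add K.
Step 7: cheapest edge leaving the tree is I K (8); add I.
Step 8: cheapest edge leaving the tree is E F (9); add F.
MST edges: D J, D H, E H, J L, D G, G K, I K, E F; total weight 2+2+5+5+8+5+8+9 = 44.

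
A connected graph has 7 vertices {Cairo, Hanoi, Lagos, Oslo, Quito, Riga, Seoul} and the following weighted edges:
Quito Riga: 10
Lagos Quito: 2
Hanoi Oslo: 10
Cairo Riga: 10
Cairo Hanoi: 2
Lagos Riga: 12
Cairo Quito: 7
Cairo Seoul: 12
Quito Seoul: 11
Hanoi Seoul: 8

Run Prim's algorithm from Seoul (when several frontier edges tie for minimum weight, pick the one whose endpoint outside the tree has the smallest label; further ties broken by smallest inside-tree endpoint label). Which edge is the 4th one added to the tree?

Prim, starting at Seoul.
Step 1: frontier [Hanoi Seoul 8, Quito Seoul 11, Cairo Seoul 12] → take Hanoi Seoul (8); add Hanoi.
Step 2: frontier [Cairo Hanoi 2, Hanoi Oslo 10, Quito Seoul 11, Cairo Seoul 12] → take Cairo Hanoi (2); add Cairo.
Step 3: frontier [Cairo Quito 7, Cairo Riga 10, Hanoi Oslo 10, Quito Seoul 11] → take Cairo Quito (7); add Quito.
Step 4: frontier [Cairo Riga 10, Hanoi Oslo 10, Lagos Quito 2, Quito Riga 10] → take Lagos Quito (2); add Lagos.
Step 5: frontier [Cairo Riga 10, Hanoi Oslo 10, Lagos Riga 12, Quito Riga 10] → take Hanoi Oslo (10); add Oslo.
Step 6: frontier [Cairo Riga 10, Lagos Riga 12, Quito Riga 10] → take Cairo Riga (10); add Riga.
The 4th edge added is Lagos Quito.

Lagos-Quito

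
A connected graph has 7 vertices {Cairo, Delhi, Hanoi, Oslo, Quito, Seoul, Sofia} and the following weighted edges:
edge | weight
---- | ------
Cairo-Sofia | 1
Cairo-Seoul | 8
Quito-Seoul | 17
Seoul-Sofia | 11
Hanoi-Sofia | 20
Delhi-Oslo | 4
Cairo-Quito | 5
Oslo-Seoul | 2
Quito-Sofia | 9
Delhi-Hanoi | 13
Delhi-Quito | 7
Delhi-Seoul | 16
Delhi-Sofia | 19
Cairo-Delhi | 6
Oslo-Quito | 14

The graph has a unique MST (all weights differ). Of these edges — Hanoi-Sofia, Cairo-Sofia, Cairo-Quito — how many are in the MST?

Sort edges by weight, then run Kruskal:
Cairo-Sofia (1): add — endpoints in different components.
Oslo-Seoul (2): add — endpoints in different components.
Delhi-Oslo (4): add — endpoints in different components.
Cairo-Quito (5): add — endpoints in different components.
Cairo-Delhi (6): add — endpoints in different components.
Delhi-Quito (7): skip — Delhi and Quito already connected.
Cairo-Seoul (8): skip — Seoul and Cairo already connected.
Quito-Sofia (9): skip — Sofia and Quito already connected.
Seoul-Sofia (11): skip — Seoul and Sofia already connected.
Delhi-Hanoi (13): add — endpoints in different components.
MST edge set: {Cairo-Sofia, Oslo-Seoul, Delhi-Oslo, Cairo-Quito, Cairo-Delhi, Delhi-Hanoi}.
Of the listed edges, {Cairo-Sofia, Cairo-Quito} are in the MST → 2.

2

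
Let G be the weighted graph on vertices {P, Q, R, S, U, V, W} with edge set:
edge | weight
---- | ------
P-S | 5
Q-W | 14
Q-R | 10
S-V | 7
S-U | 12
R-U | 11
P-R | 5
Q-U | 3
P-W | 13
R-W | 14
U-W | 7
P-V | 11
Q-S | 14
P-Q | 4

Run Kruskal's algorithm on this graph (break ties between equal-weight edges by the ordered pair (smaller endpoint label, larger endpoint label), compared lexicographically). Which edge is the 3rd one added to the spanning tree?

P-R

Sort edges by weight, then run Kruskal:
Q-U (3): add — endpoints in different components.
P-Q (4): add — endpoints in different components.
P-R (5): add — endpoints in different components.
P-S (5): add — endpoints in different components.
S-V (7): add — endpoints in different components.
U-W (7): add — endpoints in different components.
The 3rd edge added is P-R.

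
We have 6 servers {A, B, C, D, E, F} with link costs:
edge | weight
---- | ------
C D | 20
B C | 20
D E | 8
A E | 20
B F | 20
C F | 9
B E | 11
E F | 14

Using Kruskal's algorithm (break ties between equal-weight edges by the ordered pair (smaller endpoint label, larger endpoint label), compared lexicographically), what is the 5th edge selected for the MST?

Kruskal: consider edges lightest-first.
D E (8): add. Components now {A} {B} {C} {D,E} {F}
C F (9): add. Components now {A} {B} {C,F} {D,E}
B E (11): add. Components now {A} {B,D,E} {C,F}
E F (14): add. Components now {A} {B,C,D,E,F}
A E (20): add. Components now {A,B,C,D,E,F}
The 5th edge added is A E.

A-E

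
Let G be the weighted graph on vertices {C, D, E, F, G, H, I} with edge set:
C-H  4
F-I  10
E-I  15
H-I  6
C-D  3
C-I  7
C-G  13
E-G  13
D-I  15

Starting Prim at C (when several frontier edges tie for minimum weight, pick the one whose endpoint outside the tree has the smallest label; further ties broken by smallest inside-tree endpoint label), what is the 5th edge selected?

C-G

Prim's algorithm from C:
Step 1: cheapest edge leaving the tree is C-D (3); add D.
Step 2: cheapest edge leaving the tree is C-H (4); add H.
Step 3: cheapest edge leaving the tree is H-I (6); add I.
Step 4: cheapest edge leaving the tree is F-I (10); add F.
Step 5: cheapest edge leaving the tree is C-G (13); add G.
Step 6: cheapest edge leaving the tree is E-G (13); add E.
The 5th edge added is C-G.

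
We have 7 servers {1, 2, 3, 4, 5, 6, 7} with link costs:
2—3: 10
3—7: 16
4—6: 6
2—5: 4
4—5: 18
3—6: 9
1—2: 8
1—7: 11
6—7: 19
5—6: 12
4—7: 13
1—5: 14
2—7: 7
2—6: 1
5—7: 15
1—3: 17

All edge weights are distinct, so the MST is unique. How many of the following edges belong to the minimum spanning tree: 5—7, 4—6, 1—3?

1

Sort edges by weight, then run Kruskal:
2—6 (1): add. Components now {1} {2,6} {3} {4} {5} {7}
2—5 (4): add. Components now {1} {2,5,6} {3} {4} {7}
4—6 (6): add. Components now {1} {2,4,5,6} {3} {7}
2—7 (7): add. Components now {1} {2,4,5,6,7} {3}
1—2 (8): add. Components now {1,2,4,5,6,7} {3}
3—6 (9): add. Components now {1,2,3,4,5,6,7}
MST edge set: {2—6, 2—5, 4—6, 2—7, 1—2, 3—6}.
Of the listed edges, {4—6} are in the MST → 1.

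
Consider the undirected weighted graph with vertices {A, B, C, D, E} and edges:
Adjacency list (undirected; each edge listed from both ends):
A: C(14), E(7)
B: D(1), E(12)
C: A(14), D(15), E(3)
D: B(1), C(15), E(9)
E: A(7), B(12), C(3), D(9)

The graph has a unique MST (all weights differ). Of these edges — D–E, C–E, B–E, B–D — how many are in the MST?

Kruskal: consider edges lightest-first.
B–D (1): add — endpoints in different components.
C–E (3): add — endpoints in different components.
A–E (7): add — endpoints in different components.
D–E (9): add — endpoints in different components.
MST edge set: {B–D, C–E, A–E, D–E}.
Of the listed edges, {D–E, C–E, B–D} are in the MST → 3.

3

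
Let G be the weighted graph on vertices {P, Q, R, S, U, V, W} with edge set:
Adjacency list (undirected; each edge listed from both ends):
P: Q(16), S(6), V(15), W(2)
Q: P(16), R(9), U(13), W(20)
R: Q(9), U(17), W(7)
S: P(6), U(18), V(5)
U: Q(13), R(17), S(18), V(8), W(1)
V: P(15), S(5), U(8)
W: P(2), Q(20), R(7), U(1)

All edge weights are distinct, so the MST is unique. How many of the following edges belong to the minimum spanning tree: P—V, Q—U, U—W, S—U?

1

Kruskal's algorithm — process edges by increasing weight (ties by edge label):
U—W (1): add — endpoints in different components.
P—W (2): add — endpoints in different components.
S—V (5): add — endpoints in different components.
P—S (6): add — endpoints in different components.
R—W (7): add — endpoints in different components.
U—V (8): skip — U and V already connected.
Q—R (9): add — endpoints in different components.
MST edge set: {U—W, P—W, S—V, P—S, R—W, Q—R}.
Of the listed edges, {U—W} are in the MST → 1.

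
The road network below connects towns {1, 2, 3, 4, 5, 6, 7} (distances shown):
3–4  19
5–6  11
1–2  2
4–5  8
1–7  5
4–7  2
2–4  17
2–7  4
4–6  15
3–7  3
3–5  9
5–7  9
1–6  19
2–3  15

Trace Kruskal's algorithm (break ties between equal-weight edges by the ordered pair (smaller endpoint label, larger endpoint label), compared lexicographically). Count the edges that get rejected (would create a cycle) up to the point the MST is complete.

3

Kruskal's algorithm — process edges by increasing weight (ties by edge label):
1–2 (2): add. Components now {1,2} {3} {4} {5} {6} {7}
4–7 (2): add. Components now {1,2} {3} {4,7} {5} {6}
3–7 (3): add. Components now {1,2} {3,4,7} {5} {6}
2–7 (4): add. Components now {1,2,3,4,7} {5} {6}
1–7 (5): skip — 1 and 7 already connected.
4–5 (8): add. Components now {1,2,3,4,5,7} {6}
3–5 (9): skip — 3 and 5 already connected.
5–7 (9): skip — 5 and 7 already connected.
5–6 (11): add. Components now {1,2,3,4,5,6,7}
Edges rejected before the tree was complete: 3.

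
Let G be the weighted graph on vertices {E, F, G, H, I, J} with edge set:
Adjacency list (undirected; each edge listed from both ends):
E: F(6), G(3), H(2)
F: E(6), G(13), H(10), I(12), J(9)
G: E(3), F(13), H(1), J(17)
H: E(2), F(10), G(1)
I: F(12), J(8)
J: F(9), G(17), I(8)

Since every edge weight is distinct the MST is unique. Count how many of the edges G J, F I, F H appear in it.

0

Sort edges by weight, then run Kruskal:
G H (1): add. Components now {E} {F} {G,H} {I} {J}
E H (2): add. Components now {E,G,H} {F} {I} {J}
E G (3): skip — E and G already connected.
E F (6): add. Components now {E,F,G,H} {I} {J}
I J (8): add. Components now {E,F,G,H} {I,J}
F J (9): add. Components now {E,F,G,H,I,J}
MST edge set: {G H, E H, E F, I J, F J}.
Of the listed edges, {} are in the MST → 0.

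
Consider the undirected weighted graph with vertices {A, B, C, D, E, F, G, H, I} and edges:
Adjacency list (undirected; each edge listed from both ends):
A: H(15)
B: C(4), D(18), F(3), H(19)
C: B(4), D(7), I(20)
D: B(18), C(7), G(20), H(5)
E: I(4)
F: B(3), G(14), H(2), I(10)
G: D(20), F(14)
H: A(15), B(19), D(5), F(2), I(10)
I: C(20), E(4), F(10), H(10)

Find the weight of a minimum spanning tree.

57

Prim's algorithm from G:
Step 1: frontier [F–G 14, D–G 20] → take F–G (14); add F.
Step 2: frontier [F–H 2, B–F 3, F–I 10, D–G 20] → take F–H (2); add H.
Step 3: frontier [B–F 3, F–I 10, D–G 20, D–H 5, H–I 10, A–H 15, B–H 19] → take B–F (3); add B.
Step 4: frontier [B–C 4, B–D 18, F–I 10, D–G 20, D–H 5, H–I 10, A–H 15] → take B–C (4); add C.
Step 5: frontier [B–D 18, C–D 7, C–I 20, F–I 10, D–G 20, D–H 5, H–I 10, A–H 15] → take D–H (5); add D.
Step 6: frontier [C–I 20, F–I 10, H–I 10, A–H 15] → take F–I (10); add I.
Step 7: frontier [A–H 15, E–I 4] → take E–I (4); add E.
Step 8: frontier [A–H 15] → take A–H (15); add A.
MST edges: F–G, F–H, B–F, B–C, D–H, F–I, E–I, A–H; total weight 14+2+3+4+5+10+4+15 = 57.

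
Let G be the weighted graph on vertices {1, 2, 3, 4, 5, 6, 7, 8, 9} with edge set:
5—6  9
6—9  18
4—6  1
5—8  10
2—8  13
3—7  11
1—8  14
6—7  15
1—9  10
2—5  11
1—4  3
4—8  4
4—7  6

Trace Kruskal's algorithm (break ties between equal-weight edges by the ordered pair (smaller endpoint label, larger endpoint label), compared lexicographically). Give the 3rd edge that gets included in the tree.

Kruskal: consider edges lightest-first.
4—6 (1): add — endpoints in different components.
1—4 (3): add — endpoints in different components.
4—8 (4): add — endpoints in different components.
4—7 (6): add — endpoints in different components.
5—6 (9): add — endpoints in different components.
1—9 (10): add — endpoints in different components.
5—8 (10): skip — 5 and 8 already connected.
2—5 (11): add — endpoints in different components.
3—7 (11): add — endpoints in different components.
The 3rd edge added is 4—8.

4-8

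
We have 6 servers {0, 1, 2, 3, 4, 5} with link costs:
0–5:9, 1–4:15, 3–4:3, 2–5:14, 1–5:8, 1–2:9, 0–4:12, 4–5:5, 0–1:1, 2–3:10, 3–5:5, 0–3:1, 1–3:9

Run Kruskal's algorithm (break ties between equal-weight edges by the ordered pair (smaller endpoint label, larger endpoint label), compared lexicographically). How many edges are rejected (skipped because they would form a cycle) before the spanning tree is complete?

Sort edges by weight, then run Kruskal:
0–1 (1): add — endpoints in different components.
0–3 (1): add — endpoints in different components.
3–4 (3): add — endpoints in different components.
3–5 (5): add — endpoints in different components.
4–5 (5): skip — 4 and 5 already connected.
1–5 (8): skip — 1 and 5 already connected.
0–5 (9): skip — 0 and 5 already connected.
1–2 (9): add — endpoints in different components.
Edges rejected before the tree was complete: 3.

3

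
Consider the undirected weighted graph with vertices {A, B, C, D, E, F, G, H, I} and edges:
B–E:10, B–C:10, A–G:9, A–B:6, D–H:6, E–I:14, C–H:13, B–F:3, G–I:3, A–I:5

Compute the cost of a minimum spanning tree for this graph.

Grow the tree from F using Prim:
Step 1: frontier [B–F 3] → take B–F (3); add B.
Step 2: frontier [A–B 6, B–C 10, B–E 10] → take A–B (6); add A.
Step 3: frontier [A–I 5, A–G 9, B–C 10, B–E 10] → take A–I (5); add I.
Step 4: frontier [A–G 9, B–C 10, B–E 10, G–I 3, E–I 14] → take G–I (3); add G.
Step 5: frontier [B–C 10, B–E 10, E–I 14] → take B–C (10); add C.
Step 6: frontier [B–E 10, C–H 13, E–I 14] → take B–E (10); add E.
Step 7: frontier [C–H 13] → take C–H (13); add H.
Step 8: frontier [D–H 6] → take D–H (6); add D.
MST edges: B–F, A–B, A–I, G–I, B–C, B–E, C–H, D–H; total weight 3+6+5+3+10+10+13+6 = 56.

56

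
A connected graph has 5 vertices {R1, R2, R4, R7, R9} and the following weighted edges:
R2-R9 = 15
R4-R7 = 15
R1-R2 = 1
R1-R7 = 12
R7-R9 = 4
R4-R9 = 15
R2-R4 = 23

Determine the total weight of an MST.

Kruskal: consider edges lightest-first.
R1-R2 (1): add — endpoints in different components.
R7-R9 (4): add — endpoints in different components.
R1-R7 (12): add — endpoints in different components.
R2-R9 (15): skip — R9 and R2 already connected.
R4-R7 (15): add — endpoints in different components.
MST edges: R1-R2, R7-R9, R1-R7, R4-R7; total weight 1+4+12+15 = 32.

32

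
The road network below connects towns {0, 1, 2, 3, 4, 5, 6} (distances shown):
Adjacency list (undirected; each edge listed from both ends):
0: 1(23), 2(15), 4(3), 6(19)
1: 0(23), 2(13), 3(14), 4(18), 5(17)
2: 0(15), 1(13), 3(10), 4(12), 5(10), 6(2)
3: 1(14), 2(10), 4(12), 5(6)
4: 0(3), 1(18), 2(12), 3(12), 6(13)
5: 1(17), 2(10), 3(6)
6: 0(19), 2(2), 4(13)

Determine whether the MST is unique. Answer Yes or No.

Sort edges by weight, then run Kruskal:
2-6 (2): add — endpoints in different components.
0-4 (3): add — endpoints in different components.
3-5 (6): add — endpoints in different components.
2-3 (10): add — endpoints in different components.
2-5 (10): skip — 2 and 5 already connected.
2-4 (12): add — endpoints in different components.
3-4 (12): skip — 3 and 4 already connected.
1-2 (13): add — endpoints in different components.
Non-tree edge 3-4 has weight 12, equal to the heaviest edge on its tree cycle — swapping gives another MST of the same weight. Not unique.

No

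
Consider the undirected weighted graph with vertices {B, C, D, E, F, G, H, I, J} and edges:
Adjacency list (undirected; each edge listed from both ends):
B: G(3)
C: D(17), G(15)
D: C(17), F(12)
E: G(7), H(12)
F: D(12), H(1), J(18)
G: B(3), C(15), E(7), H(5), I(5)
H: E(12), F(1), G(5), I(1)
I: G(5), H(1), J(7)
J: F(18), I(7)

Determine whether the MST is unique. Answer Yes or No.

No

Kruskal's algorithm — process edges by increasing weight (ties by edge label):
F–H (1): add — endpoints in different components.
H–I (1): add — endpoints in different components.
B–G (3): add — endpoints in different components.
G–H (5): add — endpoints in different components.
G–I (5): skip — G and I already connected.
E–G (7): add — endpoints in different components.
I–J (7): add — endpoints in different components.
D–F (12): add — endpoints in different components.
E–H (12): skip — E and H already connected.
C–G (15): add — endpoints in different components.
Non-tree edge G–I has weight 5, equal to the heaviest edge on its tree cycle — swapping gives another MST of the same weight. Not unique.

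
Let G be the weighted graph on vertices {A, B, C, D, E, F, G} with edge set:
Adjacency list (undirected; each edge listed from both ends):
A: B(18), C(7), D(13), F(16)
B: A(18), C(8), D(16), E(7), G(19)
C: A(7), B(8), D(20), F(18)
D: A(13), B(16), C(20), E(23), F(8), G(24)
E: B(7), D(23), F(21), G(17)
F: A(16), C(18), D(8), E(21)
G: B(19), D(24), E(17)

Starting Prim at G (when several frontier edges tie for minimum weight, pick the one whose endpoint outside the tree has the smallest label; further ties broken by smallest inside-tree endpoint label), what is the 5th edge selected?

Prim's algorithm from G:
Step 1: cheapest edge leaving the tree is E–G (17); add E.
Step 2: cheapest edge leaving the tree is B–E (7); add B.
Step 3: cheapest edge leaving the tree is B–C (8); add C.
Step 4: cheapest edge leaving the tree is A–C (7); add A.
Step 5: cheapest edge leaving the tree is A–D (13); add D.
Step 6: cheapest edge leaving the tree is D–F (8); add F.
The 5th edge added is A–D.

A-D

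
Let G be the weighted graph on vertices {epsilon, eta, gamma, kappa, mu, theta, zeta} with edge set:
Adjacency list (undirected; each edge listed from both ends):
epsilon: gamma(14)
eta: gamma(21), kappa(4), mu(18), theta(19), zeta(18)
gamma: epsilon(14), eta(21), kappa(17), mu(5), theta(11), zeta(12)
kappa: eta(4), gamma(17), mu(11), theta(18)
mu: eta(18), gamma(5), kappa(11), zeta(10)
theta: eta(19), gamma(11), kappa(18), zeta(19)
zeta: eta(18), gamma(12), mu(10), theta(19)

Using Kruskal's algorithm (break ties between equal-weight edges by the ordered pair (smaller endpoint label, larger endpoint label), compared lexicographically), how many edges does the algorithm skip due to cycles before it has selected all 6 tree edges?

Kruskal's algorithm — process edges by increasing weight (ties by edge label):
eta-kappa (4): add — endpoints in different components.
gamma-mu (5): add — endpoints in different components.
mu-zeta (10): add — endpoints in different components.
gamma-theta (11): add — endpoints in different components.
kappa-mu (11): add — endpoints in different components.
gamma-zeta (12): skip — zeta and gamma already connected.
epsilon-gamma (14): add — endpoints in different components.
Edges rejected before the tree was complete: 1.

1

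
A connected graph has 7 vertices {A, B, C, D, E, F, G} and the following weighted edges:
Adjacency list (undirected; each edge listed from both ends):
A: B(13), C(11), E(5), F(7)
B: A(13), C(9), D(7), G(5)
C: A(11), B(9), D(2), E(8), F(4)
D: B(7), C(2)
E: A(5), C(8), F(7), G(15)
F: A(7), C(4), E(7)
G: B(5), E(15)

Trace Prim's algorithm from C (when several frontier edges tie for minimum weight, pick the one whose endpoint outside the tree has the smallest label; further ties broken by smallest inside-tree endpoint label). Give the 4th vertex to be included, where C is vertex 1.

A

Prim's algorithm from C:
Step 1: frontier [C–D 2, C–F 4, C–E 8, B–C 9, A–C 11] → take C–D (2); add D.
Step 2: frontier [C–F 4, C–E 8, B–C 9, A–C 11, B–D 7] → take C–F (4); add F.
Step 3: frontier [C–E 8, B–C 9, A–C 11, B–D 7, A–F 7, E–F 7] → take A–F (7); add A.
Step 4: frontier [A–E 5, A–B 13, C–E 8, B–C 9, B–D 7, E–F 7] → take A–E (5); add E.
Step 5: frontier [A–B 13, B–C 9, B–D 7, E–G 15] → take B–D (7); add B.
Step 6: frontier [B–G 5, E–G 15] → take B–G (5); add G.
Vertex order: C, D, F, A, E, B, G. The 4th vertex is A.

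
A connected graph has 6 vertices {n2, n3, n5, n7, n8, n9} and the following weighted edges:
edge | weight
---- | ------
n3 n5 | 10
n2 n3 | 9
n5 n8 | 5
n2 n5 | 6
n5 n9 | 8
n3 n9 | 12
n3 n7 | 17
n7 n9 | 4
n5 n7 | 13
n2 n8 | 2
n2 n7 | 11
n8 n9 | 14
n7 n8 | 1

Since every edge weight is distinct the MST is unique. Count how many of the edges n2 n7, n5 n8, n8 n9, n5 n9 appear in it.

Kruskal's algorithm — process edges by increasing weight (ties by edge label):
n7 n8 (1): add. Components now {n2} {n5} {n7,n8} {n3} {n9}
n2 n8 (2): add. Components now {n2,n7,n8} {n5} {n3} {n9}
n7 n9 (4): add. Components now {n2,n7,n8,n9} {n5} {n3}
n5 n8 (5): add. Components now {n2,n5,n7,n8,n9} {n3}
n2 n5 (6): skip — n2 and n5 already connected.
n5 n9 (8): skip — n5 and n9 already connected.
n2 n3 (9): add. Components now {n2,n3,n5,n7,n8,n9}
MST edge set: {n7 n8, n2 n8, n7 n9, n5 n8, n2 n3}.
Of the listed edges, {n5 n8} are in the MST → 1.

1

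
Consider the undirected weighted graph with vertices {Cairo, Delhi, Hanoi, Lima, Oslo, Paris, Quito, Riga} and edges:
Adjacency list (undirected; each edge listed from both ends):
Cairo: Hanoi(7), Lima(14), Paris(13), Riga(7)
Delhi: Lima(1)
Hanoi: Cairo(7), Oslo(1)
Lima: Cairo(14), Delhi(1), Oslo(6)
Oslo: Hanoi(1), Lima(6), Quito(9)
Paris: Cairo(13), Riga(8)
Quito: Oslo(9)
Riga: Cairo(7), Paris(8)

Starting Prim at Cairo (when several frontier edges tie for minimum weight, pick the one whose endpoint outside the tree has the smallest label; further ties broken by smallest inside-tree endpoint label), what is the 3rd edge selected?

Lima-Oslo

Prim, starting at Cairo.
Step 1: cheapest edge leaving the tree is Cairo—Hanoi (7); add Hanoi.
Step 2: cheapest edge leaving the tree is Hanoi—Oslo (1); add Oslo.
Step 3: cheapest edge leaving the tree is Lima—Oslo (6); add Lima.
Step 4: cheapest edge leaving the tree is Delhi—Lima (1); add Delhi.
Step 5: cheapest edge leaving the tree is Cairo—Riga (7); add Riga.
Step 6: cheapest edge leaving the tree is Paris—Riga (8); add Paris.
Step 7: cheapest edge leaving the tree is Oslo—Quito (9); add Quito.
The 3rd edge added is Lima—Oslo.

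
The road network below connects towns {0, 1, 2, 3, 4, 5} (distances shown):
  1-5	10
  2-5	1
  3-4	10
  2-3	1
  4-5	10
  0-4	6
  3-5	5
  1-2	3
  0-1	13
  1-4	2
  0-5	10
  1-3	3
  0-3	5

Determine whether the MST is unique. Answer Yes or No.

Sort edges by weight, then run Kruskal:
2-3 (1): add — endpoints in different components.
2-5 (1): add — endpoints in different components.
1-4 (2): add — endpoints in different components.
1-2 (3): add — endpoints in different components.
1-3 (3): skip — 1 and 3 already connected.
0-3 (5): add — endpoints in different components.
Non-tree edge 1-3 has weight 3, equal to the heaviest edge on its tree cycle — swapping gives another MST of the same weight. Not unique.

No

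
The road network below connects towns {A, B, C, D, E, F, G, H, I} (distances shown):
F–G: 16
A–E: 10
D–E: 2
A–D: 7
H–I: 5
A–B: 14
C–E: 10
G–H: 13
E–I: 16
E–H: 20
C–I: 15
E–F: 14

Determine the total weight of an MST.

Kruskal: consider edges lightest-first.
D–E (2): add — endpoints in different components.
H–I (5): add — endpoints in different components.
A–D (7): add — endpoints in different components.
A–E (10): skip — A and E already connected.
C–E (10): add — endpoints in different components.
G–H (13): add — endpoints in different components.
A–B (14): add — endpoints in different components.
E–F (14): add — endpoints in different components.
C–I (15): add — endpoints in different components.
MST edges: D–E, H–I, A–D, C–E, G–H, A–B, E–F, C–I; total weight 2+5+7+10+13+14+14+15 = 80.

80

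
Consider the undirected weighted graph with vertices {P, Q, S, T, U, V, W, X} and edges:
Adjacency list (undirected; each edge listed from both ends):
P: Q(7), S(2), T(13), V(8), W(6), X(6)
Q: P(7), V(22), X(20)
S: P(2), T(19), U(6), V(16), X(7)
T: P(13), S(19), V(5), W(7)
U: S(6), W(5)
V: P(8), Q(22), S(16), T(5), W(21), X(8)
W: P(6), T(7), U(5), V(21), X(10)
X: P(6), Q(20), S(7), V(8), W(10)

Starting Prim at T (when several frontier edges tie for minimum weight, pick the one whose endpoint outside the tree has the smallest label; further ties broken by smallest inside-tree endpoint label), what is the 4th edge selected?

Grow the tree from T using Prim:
Step 1: cheapest edge leaving the tree is T V (5); add V.
Step 2: cheapest edge leaving the tree is T W (7); add W.
Step 3: cheapest edge leaving the tree is U W (5); add U.
Step 4: cheapest edge leaving the tree is P W (6); add P.
Step 5: cheapest edge leaving the tree is P S (2); add S.
Step 6: cheapest edge leaving the tree is P X (6); add X.
Step 7: cheapest edge leaving the tree is P Q (7); add Q.
The 4th edge added is P W.

P-W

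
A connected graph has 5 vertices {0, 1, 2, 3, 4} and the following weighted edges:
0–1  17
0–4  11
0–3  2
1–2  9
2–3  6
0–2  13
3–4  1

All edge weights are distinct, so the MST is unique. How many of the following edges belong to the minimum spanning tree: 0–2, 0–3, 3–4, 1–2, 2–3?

4

Kruskal: consider edges lightest-first.
3–4 (1): add — endpoints in different components.
0–3 (2): add — endpoints in different components.
2–3 (6): add — endpoints in different components.
1–2 (9): add — endpoints in different components.
MST edge set: {3–4, 0–3, 2–3, 1–2}.
Of the listed edges, {0–3, 3–4, 1–2, 2–3} are in the MST → 4.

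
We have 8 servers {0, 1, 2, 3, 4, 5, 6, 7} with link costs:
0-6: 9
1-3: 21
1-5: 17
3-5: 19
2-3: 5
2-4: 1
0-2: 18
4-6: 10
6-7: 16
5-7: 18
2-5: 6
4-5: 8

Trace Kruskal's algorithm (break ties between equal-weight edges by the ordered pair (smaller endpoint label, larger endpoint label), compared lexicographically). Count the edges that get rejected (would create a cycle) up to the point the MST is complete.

1

Kruskal: consider edges lightest-first.
2-4 (1): add — endpoints in different components.
2-3 (5): add — endpoints in different components.
2-5 (6): add — endpoints in different components.
4-5 (8): skip — 4 and 5 already connected.
0-6 (9): add — endpoints in different components.
4-6 (10): add — endpoints in different components.
6-7 (16): add — endpoints in different components.
1-5 (17): add — endpoints in different components.
Edges rejected before the tree was complete: 1.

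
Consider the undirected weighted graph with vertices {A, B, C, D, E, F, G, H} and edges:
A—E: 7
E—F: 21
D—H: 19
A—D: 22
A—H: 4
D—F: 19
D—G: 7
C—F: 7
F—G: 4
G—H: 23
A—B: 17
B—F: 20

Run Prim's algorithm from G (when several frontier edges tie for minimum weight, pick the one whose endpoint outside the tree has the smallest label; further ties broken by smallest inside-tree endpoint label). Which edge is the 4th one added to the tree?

D-H

Prim, starting at G.
Step 1: frontier [F—G 4, D—G 7, G—H 23] → take F—G (4); add F.
Step 2: frontier [C—F 7, D—F 19, B—F 20, E—F 21, D—G 7, G—H 23] → take C—F (7); add C.
Step 3: frontier [D—F 19, B—F 20, E—F 21, D—G 7, G—H 23] → take D—G (7); add D.
Step 4: frontier [D—H 19, A—D 22, B—F 20, E—F 21, G—H 23] → take D—H (19); add H.
Step 5: frontier [A—D 22, B—F 20, E—F 21, A—H 4] → take A—H (4); add A.
Step 6: frontier [A—E 7, A—B 17, B—F 20, E—F 21] → take A—E (7); add E.
Step 7: frontier [A—B 17, B—F 20] → take A—B (17); add B.
The 4th edge added is D—H.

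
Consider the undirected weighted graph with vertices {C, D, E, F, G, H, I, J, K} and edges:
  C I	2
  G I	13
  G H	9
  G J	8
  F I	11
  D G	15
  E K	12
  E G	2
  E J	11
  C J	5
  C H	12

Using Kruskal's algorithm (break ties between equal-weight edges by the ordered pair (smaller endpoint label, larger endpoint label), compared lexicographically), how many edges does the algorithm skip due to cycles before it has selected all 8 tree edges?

Sort edges by weight, then run Kruskal:
C I (2): add — endpoints in different components.
E G (2): add — endpoints in different components.
C J (5): add — endpoints in different components.
G J (8): add — endpoints in different components.
G H (9): add — endpoints in different components.
E J (11): skip — E and J already connected.
F I (11): add — endpoints in different components.
C H (12): skip — C and H already connected.
E K (12): add — endpoints in different components.
G I (13): skip — G and I already connected.
D G (15): add — endpoints in different components.
Edges rejected before the tree was complete: 3.

3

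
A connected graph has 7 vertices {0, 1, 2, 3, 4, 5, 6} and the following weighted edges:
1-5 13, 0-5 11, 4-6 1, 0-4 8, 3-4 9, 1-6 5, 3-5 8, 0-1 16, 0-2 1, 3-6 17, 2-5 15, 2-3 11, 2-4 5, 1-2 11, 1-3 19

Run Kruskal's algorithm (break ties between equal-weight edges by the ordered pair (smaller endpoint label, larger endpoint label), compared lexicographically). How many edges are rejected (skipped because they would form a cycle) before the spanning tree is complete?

Kruskal: consider edges lightest-first.
0-2 (1): add — endpoints in different components.
4-6 (1): add — endpoints in different components.
1-6 (5): add — endpoints in different components.
2-4 (5): add — endpoints in different components.
0-4 (8): skip — 0 and 4 already connected.
3-5 (8): add — endpoints in different components.
3-4 (9): add — endpoints in different components.
Edges rejected before the tree was complete: 1.

1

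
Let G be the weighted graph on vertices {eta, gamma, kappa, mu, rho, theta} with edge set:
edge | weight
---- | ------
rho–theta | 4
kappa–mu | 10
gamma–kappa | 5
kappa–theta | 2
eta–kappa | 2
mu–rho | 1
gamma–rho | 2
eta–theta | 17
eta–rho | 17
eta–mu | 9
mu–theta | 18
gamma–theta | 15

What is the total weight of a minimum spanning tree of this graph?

11

Sort edges by weight, then run Kruskal:
mu–rho (1): add — endpoints in different components.
eta–kappa (2): add — endpoints in different components.
gamma–rho (2): add — endpoints in different components.
kappa–theta (2): add — endpoints in different components.
rho–theta (4): add — endpoints in different components.
MST edges: mu–rho, eta–kappa, gamma–rho, kappa–theta, rho–theta; total weight 1+2+2+2+4 = 11.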